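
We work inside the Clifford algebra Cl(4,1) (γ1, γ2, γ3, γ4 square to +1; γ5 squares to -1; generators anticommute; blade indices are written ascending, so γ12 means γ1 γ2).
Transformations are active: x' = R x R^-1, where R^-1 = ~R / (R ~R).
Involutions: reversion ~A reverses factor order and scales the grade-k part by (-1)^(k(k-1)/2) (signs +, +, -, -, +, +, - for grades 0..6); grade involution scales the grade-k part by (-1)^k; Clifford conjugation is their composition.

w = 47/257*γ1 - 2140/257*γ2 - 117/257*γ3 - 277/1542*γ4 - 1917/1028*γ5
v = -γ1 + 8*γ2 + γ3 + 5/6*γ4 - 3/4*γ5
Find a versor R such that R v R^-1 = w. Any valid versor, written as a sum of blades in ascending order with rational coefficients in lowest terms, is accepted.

Equal squares first: v^2 = w^2 = 9523/144. Then v + w = -210/257*γ1 - 84/257*γ2 + 140/257*γ3 + 168/257*γ4 - 672/257*γ5 is a versor taking v to w, provided it is invertible.
Answer: -210/257*γ1 - 84/257*γ2 + 140/257*γ3 + 168/257*γ4 - 672/257*γ5


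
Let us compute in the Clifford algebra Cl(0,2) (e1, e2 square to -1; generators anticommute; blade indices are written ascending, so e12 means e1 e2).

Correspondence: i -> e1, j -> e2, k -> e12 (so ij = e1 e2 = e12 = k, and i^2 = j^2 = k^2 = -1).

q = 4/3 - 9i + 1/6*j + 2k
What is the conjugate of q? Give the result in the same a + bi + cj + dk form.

In blades: q = 4/3 - 9*e1 + 1/6*e2 + 2*e12.
Conjugation here is Clifford conjugation: the scalar is fixed and the grade-1 and grade-2 blades all flip sign, giving 4/3 + 9*e1 - 1/6*e2 - 2*e12; translating back:
Answer: 4/3 + 9i - 1/6*j - 2k


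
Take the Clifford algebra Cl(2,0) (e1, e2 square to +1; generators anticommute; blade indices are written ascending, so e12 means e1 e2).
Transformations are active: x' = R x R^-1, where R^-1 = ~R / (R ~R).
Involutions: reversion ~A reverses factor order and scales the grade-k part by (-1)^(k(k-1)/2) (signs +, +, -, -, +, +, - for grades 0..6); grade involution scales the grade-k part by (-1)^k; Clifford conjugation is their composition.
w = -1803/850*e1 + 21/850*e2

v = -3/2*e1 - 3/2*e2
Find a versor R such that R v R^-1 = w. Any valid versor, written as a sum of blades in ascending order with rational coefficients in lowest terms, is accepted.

Construction: equal norms (both 9/2) license R = v + w = -1539/425*e1 - 627/425*e2 — nothing changes along that direction, while (v - w)/2 changes sign, so v maps onto w.
Answer: -1539/425*e1 - 627/425*e2


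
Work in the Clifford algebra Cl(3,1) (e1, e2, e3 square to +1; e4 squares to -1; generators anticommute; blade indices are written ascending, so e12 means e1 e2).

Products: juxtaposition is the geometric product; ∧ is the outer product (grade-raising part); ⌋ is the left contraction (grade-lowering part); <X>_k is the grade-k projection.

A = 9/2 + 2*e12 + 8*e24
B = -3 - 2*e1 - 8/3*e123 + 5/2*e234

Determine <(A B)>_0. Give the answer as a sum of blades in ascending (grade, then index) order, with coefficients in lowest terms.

step 1: -27/2 - 9*e1 + 4*e2 - 44/3*e3 - 6*e12 - 24*e24 - 12*e123 - 16*e124 - 49/3*e134 + 45/4*e234
step 2: -27/2
Answer: -27/2


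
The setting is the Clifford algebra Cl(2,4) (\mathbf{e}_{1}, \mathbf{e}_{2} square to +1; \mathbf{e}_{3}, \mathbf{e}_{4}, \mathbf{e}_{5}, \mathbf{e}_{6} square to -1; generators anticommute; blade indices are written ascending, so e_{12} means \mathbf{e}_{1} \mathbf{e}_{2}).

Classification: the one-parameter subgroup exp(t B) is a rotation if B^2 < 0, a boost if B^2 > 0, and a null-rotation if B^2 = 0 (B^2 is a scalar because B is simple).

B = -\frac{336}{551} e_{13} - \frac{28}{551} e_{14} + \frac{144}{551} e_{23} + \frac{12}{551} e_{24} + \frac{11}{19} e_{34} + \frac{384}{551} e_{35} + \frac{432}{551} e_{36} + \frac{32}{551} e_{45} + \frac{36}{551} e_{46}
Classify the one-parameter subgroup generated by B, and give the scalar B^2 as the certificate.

B^2 term by term: the squares give (-\frac{336}{551})^2*(e_{13})^2 + (-\frac{28}{551})^2*(e_{14})^2 + (\frac{144}{551})^2*(e_{23})^2 + (\frac{12}{551})^2*(e_{24})^2 + (\frac{11}{19})^2*(e_{34})^2 + (\frac{384}{551})^2*(e_{35})^2 + (\frac{432}{551})^2*(e_{36})^2 + (\frac{32}{551})^2*(e_{45})^2 + (\frac{36}{551})^2*(e_{46})^2 = \frac{112896}{303601}*(+1) + \frac{784}{303601}*(+1) + \frac{20736}{303601}*(+1) + \frac{144}{303601}*(+1) + \frac{121}{361}*(-1) + \frac{147456}{303601}*(-1) + \frac{186624}{303601}*(-1) + \frac{1024}{303601}*(-1) + \frac{1296}{303601}*(-1) = -1 (each basis 2-blade squares to minus the product of its generators' squares); cross terms between blades sharing an index anticommute and cancel; the commuting (index-disjoint) pairs give grade-4 terms 2*c*c'*(blade product), which cancel blade by blade — e_{1234}: \frac{8064}{303601} - \frac{8064}{303601} = 0; e_{1345}: -\frac{21504}{303601} + \frac{21504}{303601} = 0; e_{1346}: -\frac{24192}{303601} + \frac{24192}{303601} = 0; e_{2345}: \frac{9216}{303601} - \frac{9216}{303601} = 0; e_{2346}: \frac{10368}{303601} - \frac{10368}{303601} = 0; e_{3456}: -\frac{27648}{303601} + \frac{27648}{303601} = 0 — confirming B is simple. So B^2 = -1.
Answer: rotation, certificate B^2 = -1. Check the certificate: B^2 = -1, and that sign is decisive whatever form B takes.


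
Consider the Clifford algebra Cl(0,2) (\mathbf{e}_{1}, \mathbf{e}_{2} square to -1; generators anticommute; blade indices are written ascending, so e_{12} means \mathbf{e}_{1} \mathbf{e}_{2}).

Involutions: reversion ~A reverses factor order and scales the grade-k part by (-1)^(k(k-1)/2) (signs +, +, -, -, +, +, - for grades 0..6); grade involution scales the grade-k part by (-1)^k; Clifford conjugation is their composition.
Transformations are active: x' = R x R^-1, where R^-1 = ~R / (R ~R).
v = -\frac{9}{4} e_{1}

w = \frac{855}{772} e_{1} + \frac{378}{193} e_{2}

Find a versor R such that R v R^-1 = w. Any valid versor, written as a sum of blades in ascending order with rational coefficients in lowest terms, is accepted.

Equal squares first: v^2 = w^2 = -\frac{81}{16}. Then v + w = -\frac{441}{386} e_{1} + \frac{378}{193} e_{2} is a versor taking v to w, provided it is invertible.
Answer: -\frac{441}{386} e_{1} + \frac{378}{193} e_{2}


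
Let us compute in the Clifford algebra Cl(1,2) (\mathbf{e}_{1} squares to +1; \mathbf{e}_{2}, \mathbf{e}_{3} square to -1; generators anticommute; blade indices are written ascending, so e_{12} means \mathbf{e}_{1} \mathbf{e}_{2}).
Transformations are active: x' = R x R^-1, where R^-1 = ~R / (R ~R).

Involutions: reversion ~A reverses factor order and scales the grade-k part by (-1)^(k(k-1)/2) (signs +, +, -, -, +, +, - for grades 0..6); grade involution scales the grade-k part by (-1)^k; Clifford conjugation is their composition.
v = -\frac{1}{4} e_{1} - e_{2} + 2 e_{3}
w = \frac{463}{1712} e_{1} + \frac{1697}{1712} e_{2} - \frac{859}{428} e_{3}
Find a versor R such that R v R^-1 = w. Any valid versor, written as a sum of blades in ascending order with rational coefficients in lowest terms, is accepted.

Equal squares first: v^2 = w^2 = -\frac{79}{16}. Then v + w = \frac{35}{1712} e_{1} - \frac{15}{1712} e_{2} - \frac{3}{428} e_{3} is a versor taking v to w, provided it is invertible.
Answer: \frac{35}{1712} e_{1} - \frac{15}{1712} e_{2} - \frac{3}{428} e_{3}


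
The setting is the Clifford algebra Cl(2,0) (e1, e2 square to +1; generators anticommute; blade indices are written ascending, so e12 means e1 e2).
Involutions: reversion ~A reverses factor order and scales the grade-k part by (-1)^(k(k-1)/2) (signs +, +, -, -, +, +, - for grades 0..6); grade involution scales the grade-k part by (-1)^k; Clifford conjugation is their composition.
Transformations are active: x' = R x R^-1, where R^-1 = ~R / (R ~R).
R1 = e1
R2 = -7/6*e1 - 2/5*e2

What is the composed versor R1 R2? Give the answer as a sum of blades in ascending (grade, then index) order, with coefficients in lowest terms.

Distribute over the terms of R1 (each basis-blade product reordered to ascending indices, repeated generators contracted through their squares):
(e1) R2 = -7/6 - 2/5*e12
Answer: -7/6 - 2/5*e12


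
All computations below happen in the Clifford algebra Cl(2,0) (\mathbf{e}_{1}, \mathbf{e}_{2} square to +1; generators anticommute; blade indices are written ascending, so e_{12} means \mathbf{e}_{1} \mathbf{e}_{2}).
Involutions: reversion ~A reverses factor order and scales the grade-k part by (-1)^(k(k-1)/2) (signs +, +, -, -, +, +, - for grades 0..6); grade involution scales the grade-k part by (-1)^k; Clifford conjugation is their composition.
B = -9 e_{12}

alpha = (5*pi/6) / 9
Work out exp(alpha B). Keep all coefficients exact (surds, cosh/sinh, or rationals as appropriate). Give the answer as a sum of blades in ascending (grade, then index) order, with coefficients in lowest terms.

B^2 = (-9)^2*(e_{12})^2 = 81*(-1) = -81 (a basis 2-blade squares to minus the product of its generators' squares).
B^2 = -81 — the series telescopes trigonometrically here: l = 9, alpha*l = \frac{5 \pi}{6}, so exp(alpha B) = cos(\frac{5 \pi}{6}) + (sin(\frac{5 \pi}{6})/9)*B = - \frac{\sqrt{3}}{2} + (\frac{1}{18})*B.
Answer: - \frac{\sqrt{3}}{2} - \frac{1}{2} e_{12}


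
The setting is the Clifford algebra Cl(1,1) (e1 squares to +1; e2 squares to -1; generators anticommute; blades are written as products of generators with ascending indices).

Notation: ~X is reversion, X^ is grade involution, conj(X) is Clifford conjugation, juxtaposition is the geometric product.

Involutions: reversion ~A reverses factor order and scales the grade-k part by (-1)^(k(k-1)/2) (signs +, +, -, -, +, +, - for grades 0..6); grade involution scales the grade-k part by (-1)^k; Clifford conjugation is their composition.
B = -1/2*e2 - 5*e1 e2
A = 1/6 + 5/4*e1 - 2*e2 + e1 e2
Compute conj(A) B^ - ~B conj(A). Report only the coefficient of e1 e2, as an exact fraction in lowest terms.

first term: 4 - 19/2*e1 + 19/3*e2 - 35/24*e1 e2
second term: -4 - 19/2*e1 + 37/6*e2 + 5/24*e1 e2
Answer: -5/3


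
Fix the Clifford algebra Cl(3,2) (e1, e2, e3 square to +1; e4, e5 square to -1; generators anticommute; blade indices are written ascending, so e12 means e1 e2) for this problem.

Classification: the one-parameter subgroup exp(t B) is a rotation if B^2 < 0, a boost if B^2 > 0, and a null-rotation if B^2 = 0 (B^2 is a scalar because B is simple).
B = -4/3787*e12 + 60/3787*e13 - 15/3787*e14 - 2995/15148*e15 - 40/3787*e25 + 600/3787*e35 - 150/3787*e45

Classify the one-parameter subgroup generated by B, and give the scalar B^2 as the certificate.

B^2 term by term: the squares give (-4/3787)^2*(e12)^2 + (60/3787)^2*(e13)^2 + (-15/3787)^2*(e14)^2 + (-2995/15148)^2*(e15)^2 + (-40/3787)^2*(e25)^2 + (600/3787)^2*(e35)^2 + (-150/3787)^2*(e45)^2 = 16/14341369*(-1) + 3600/14341369*(-1) + 225/14341369*(+1) + 8970025/229461904*(+1) + 1600/14341369*(+1) + 360000/14341369*(+1) + 22500/14341369*(-1) = 1/16 (each basis 2-blade squares to minus the product of its generators' squares); cross terms between blades sharing an index anticommute and cancel; the commuting (index-disjoint) pairs give grade-4 terms 2*c*c'*(blade product), which cancel blade by blade — e1235: -4800/14341369 + 4800/14341369 = 0; e1245: 1200/14341369 - 1200/14341369 = 0; e1345: -18000/14341369 + 18000/14341369 = 0 — confirming B is simple. So B^2 = 1/16.
Answer: boost, certificate B^2 = 1/16. Why this suffices: the scalar 1/16 survives any versor conjugation, so its sign alone determines the class however B is presented.


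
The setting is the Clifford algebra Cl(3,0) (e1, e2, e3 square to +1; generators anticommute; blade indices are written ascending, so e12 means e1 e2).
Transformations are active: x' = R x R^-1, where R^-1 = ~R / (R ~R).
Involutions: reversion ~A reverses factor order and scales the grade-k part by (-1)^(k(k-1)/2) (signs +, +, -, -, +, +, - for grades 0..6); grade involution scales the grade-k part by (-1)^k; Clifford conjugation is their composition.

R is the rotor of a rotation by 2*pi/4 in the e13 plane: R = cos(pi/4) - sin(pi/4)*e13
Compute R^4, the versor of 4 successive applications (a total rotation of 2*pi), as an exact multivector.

Because a rotor carries half the rotation angle, composing 4 copies of this e13-plane rotor multiplies the phase: 4*(pi/4) = pi, hence R^4 = cos(pi) - sin(pi)*e13.
cos(pi) = -1 and sin(pi) = 0, so R^4 = -1. The total rotation 2*pi is 1 full turn, so every vector returns to itself, yet the rotor is -1, on the OTHER sheet of the double cover (an odd number of 2*pi turns).
Answer: -1


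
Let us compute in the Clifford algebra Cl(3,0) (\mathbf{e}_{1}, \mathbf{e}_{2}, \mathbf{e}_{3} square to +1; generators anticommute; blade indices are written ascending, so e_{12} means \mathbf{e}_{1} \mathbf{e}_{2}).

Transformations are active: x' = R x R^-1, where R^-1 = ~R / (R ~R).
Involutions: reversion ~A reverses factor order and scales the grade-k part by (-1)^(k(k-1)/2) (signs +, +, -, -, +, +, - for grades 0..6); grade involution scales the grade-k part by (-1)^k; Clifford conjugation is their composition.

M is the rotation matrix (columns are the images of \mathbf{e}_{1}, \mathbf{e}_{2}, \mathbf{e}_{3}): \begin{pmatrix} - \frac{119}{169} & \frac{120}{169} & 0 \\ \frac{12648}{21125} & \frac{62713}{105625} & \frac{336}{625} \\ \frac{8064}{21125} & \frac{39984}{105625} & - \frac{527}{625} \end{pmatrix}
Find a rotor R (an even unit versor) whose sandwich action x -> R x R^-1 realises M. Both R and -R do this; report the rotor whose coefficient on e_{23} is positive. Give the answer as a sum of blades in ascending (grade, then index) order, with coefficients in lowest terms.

Method: write R = a + b12*e_{12} + b13*e_{13} + b23*e_{23} with a^2 + b12^2 + b13^2 + b23^2 = 1 (so R^-1 = ~R). Expanding the columns R e_j ~R gives tr M = 4a^2 - 1 and, from the antisymmetric part, M21 - M12 = -4a*b12, M13 - M31 = 4a*b13, M32 - M23 = -4a*b23.
Here tr M = -\frac{4029}{4225}, so a^2 = (1 + tr M)/4 = \frac{49}{4225} and a = ±\frac{7}{65}. Taking a = \frac{7}{65}: M21 - M12 = -\frac{2352}{21125}, M13 - M31 = -\frac{8064}{21125}, M32 - M23 = -\frac{672}{4225}, giving b12 = \frac{84}{325}, b13 = -\frac{288}{325}, b23 = \frac{24}{65}, i.e. R = \frac{7}{65} + \frac{84}{325} e_{12} - \frac{288}{325} e_{13} + \frac{24}{65} e_{23}.
Its e_{23} coefficient is already positive.
Answer: \frac{7}{65} + \frac{84}{325} e_{12} - \frac{288}{325} e_{13} + \frac{24}{65} e_{23}. Sheet selection: the two-to-one cover makes ±R indistinguishable at the matrix level (trace -\frac{4029}{4225}), so uniqueness comes from the required sign on e_{23}.


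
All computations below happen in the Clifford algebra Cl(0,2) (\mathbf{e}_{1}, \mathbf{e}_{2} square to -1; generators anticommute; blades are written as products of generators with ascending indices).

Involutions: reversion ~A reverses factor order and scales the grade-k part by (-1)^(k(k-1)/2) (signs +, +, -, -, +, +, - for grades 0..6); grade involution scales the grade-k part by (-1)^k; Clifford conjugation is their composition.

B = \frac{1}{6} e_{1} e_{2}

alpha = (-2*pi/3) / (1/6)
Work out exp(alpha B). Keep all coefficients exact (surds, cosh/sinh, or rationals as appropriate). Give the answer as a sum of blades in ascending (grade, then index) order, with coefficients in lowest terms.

B^2 = (\frac{1}{6})^2*(e_{1} e_{2})^2 = \frac{1}{36}*(-1) = -\frac{1}{36} (a basis 2-blade squares to minus the product of its generators' squares).
B^2 = -\frac{1}{36} — B^2 < 0, so the exponential closes trigonometrically: l = \frac{1}{6}, alpha*l = - \frac{2 \pi}{3}, so exp(alpha B) = cos(- \frac{2 \pi}{3}) + (sin(- \frac{2 \pi}{3})/(\frac{1}{6}))*B = - \frac{1}{2} + (- 3 \sqrt{3})*B.
Answer: - \frac{1}{2} - \frac{\sqrt{3}}{2} e_{1} e_{2}


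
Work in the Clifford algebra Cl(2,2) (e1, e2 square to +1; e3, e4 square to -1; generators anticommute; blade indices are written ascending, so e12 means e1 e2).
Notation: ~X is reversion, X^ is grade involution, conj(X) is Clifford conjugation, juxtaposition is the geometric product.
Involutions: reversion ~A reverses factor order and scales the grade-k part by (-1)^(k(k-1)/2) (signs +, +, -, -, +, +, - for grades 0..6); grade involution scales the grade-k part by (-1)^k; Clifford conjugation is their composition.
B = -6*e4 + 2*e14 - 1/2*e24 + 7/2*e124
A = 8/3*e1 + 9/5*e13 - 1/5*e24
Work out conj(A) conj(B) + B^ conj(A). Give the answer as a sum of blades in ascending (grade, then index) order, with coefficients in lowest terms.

first term: 1/10 + 7/10*e1 - 6/5*e2 + 16/3*e4 + 2/5*e12 - 16*e14 - 28/3*e24 - 18/5*e34 - 4/3*e124 - 54/5*e134 - 63/10*e234 + 9/10*e1234
second term: -1/10 - 7/10*e1 + 6/5*e2 + 16/3*e4 + 2/5*e12 + 16*e14 + 28/3*e24 - 18/5*e34 + 4/3*e124 - 54/5*e134 - 63/10*e234 - 9/10*e1234
Answer: 32/3*e4 + 4/5*e12 - 36/5*e34 - 108/5*e134 - 63/5*e234


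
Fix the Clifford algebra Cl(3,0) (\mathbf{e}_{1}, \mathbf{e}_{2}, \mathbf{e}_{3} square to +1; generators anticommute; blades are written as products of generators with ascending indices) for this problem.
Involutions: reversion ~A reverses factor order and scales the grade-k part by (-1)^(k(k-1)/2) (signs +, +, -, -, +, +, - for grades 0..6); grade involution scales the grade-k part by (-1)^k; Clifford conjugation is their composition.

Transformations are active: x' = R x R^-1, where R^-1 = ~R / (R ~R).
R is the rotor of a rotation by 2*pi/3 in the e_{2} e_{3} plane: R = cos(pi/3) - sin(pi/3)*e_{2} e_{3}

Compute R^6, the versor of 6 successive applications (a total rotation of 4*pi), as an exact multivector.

Rotor phase runs at HALF the rotation angle; powers of one rotor simply add phase, so after 6 steps in e_{2} e_{3} the phase is 6*pi/3 = 2 \pi and R^6 = cos(2 \pi) - sin(2 \pi)*e_{2} e_{3}.
cos(2 \pi) = 1 and sin(2 \pi) = 0, so R^6 = 1. The total rotation 4*pi is 2 full turns, so every vector returns to itself, yet the rotor is +1, back on the identity sheet (an even number of 2*pi turns).
Answer: 1


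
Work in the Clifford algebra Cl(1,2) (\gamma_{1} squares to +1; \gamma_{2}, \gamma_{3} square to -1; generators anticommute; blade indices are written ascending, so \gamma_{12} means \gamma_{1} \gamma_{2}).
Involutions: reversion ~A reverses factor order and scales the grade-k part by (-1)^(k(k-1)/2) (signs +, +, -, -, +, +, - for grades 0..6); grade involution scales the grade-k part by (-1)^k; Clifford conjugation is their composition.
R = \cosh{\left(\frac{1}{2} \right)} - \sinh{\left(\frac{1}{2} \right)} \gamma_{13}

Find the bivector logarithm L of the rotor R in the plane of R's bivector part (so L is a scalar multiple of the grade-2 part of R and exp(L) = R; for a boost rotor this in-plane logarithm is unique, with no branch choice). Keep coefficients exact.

The scalar part of R is \cosh{\left(\frac{1}{2} \right)}, which determines |rapidity| via cosh; the sign lives in the bivector part, and pairing them (bivector part over sinh of the rapidity = the plane) gives the unique in-plane L = rapidity * plane.
Concretely: cosh(rapidity) = \cosh{\left(\frac{1}{2} \right)} gives rapidity = ±\frac{1}{2}, and since rapidity/sinh(rapidity) is even the sign is immaterial: L = (rapidity/sinh(rapidity)) * <R>_2 = (\frac{1}{2 \sinh{\left(\frac{1}{2} \right)}}) * <R>_2.
Answer: - \frac{1}{2} \gamma_{13}


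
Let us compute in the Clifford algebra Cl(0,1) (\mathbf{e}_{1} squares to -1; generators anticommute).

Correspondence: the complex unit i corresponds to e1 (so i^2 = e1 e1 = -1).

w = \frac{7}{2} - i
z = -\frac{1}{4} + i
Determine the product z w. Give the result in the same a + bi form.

In blades: z = -\frac{1}{4} + e_{1}, w = \frac{7}{2} - e_{1}.
Distribute z over w term by term (generator squares from the signature, products reordered to ascending indices): (-\frac{1}{4})*w = -\frac{7}{8} + \frac{1}{4} e_{1}; (e_{1})*w = 1 + \frac{7}{2} e_{1}.
Sum: \frac{1}{8} + \frac{15}{4} e_{1}; translating back through the correspondence:
Answer: \frac{1}{8} + \frac{15}{4}i


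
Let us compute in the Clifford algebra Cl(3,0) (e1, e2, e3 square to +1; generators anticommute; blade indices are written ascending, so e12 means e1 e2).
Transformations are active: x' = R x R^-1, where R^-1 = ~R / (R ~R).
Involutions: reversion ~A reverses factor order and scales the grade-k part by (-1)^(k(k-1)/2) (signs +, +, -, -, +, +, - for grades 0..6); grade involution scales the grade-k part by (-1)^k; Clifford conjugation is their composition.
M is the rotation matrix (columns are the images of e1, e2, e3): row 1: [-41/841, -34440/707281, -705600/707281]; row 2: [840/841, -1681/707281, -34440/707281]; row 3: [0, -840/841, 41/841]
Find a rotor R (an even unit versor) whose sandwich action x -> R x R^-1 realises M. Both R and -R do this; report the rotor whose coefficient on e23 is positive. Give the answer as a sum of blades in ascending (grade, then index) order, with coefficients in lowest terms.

Method: write R = a + b12*e12 + b13*e13 + b23*e23 with a^2 + b12^2 + b13^2 + b23^2 = 1 (so R^-1 = ~R). Expanding the columns R e_j ~R gives tr M = 4a^2 - 1 and, from the antisymmetric part, M21 - M12 = -4a*b12, M13 - M31 = 4a*b13, M32 - M23 = -4a*b23.
Here tr M = -1681/707281, so a^2 = (1 + tr M)/4 = 176400/707281 and a = ±420/841. Taking a = 420/841: M21 - M12 = 740880/707281, M13 - M31 = -705600/707281, M32 - M23 = -672000/707281, giving b12 = -441/841, b13 = -420/841, b23 = 400/841, i.e. R = 420/841 - 441/841*e12 - 420/841*e13 + 400/841*e23.
Its e23 coefficient is already positive.
Answer: 420/841 - 441/841*e12 - 420/841*e13 + 400/841*e23. Uniqueness: Spin(3) -> SO(3) maps R and -R to the same rotation of trace -1681/707281; fixing the sign of the e23 coefficient removes the ambiguity.


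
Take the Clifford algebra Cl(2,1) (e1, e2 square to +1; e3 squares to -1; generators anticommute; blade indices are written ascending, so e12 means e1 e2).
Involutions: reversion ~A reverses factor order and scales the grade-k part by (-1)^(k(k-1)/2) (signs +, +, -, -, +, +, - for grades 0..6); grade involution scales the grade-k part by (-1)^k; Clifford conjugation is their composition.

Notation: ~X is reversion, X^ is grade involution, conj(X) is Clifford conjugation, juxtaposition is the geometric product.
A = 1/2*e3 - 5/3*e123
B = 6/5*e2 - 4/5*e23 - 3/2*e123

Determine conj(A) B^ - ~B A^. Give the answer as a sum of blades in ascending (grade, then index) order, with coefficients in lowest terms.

first term: -5/2 + 4/3*e1 + 2/5*e2 + 3/4*e12 - 2*e13 - 3/5*e23
second term: 5/2 + 4/3*e1 + 2/5*e2 + 3/4*e12 - 2*e13 - 3/5*e23
Answer: -5


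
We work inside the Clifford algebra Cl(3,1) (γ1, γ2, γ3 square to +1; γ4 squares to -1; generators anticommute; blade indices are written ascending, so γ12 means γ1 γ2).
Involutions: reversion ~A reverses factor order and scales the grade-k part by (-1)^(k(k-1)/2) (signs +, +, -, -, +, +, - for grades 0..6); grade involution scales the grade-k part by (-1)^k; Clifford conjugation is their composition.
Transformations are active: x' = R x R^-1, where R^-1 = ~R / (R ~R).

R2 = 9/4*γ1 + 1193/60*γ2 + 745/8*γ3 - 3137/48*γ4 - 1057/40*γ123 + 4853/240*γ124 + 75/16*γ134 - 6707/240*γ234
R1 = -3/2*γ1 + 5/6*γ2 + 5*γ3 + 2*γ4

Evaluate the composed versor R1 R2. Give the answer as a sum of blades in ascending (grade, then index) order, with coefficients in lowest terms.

Distribute over the terms of R1 (each basis-blade product reordered to ascending indices, repeated generators contracted through their squares):
(-3/2*γ1) R2 = -27/8 - 1193/40*γ12 - 2235/16*γ13 + 3137/32*γ14 + 3171/80*γ23 - 4853/160*γ24 - 225/32*γ34 + 6707/160*γ1234
(5/6*γ2) R2 = 1193/72 - 15/8*γ12 + 1057/48*γ13 - 4853/288*γ14 + 3725/48*γ23 - 15685/288*γ24 - 6707/288*γ34 - 125/32*γ1234
(5*γ3) R2 = 3725/8 - 1057/8*γ12 - 45/4*γ13 - 375/16*γ14 - 1193/12*γ23 + 6707/48*γ24 - 15685/48*γ34 + 4853/48*γ1234
(2*γ4) R2 = 3137/24 - 4853/120*γ12 - 75/8*γ13 - 9/2*γ14 + 6707/120*γ23 - 1193/30*γ24 - 745/4*γ34 + 1057/20*γ1234
Summing the partial products and collecting blades:
Answer: 21943/36 - 3064/15*γ12 - 3319/24*γ13 + 7667/144*γ14 + 4423/60*γ23 + 5461/360*γ24 - 78241/144*γ34 + 5759/30*γ1234


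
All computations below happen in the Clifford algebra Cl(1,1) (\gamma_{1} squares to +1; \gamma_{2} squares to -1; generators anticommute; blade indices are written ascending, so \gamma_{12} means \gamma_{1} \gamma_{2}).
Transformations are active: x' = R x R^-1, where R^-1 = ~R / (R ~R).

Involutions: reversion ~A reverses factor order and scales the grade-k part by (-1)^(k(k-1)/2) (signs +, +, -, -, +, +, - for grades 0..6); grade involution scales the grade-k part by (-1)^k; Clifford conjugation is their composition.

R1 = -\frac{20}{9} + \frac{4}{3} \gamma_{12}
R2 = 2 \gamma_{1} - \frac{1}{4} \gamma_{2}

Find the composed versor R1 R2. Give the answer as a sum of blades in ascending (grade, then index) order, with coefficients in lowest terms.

Distribute over the terms of R1 (each basis-blade product reordered to ascending indices, repeated generators contracted through their squares):
(-\frac{20}{9}) R2 = -\frac{40}{9} \gamma_{1} + \frac{5}{9} \gamma_{2}
(\frac{4}{3} \gamma_{12}) R2 = \frac{1}{3} \gamma_{1} - \frac{8}{3} \gamma_{2}
Summing the partial products and collecting blades:
Answer: -\frac{37}{9} \gamma_{1} - \frac{19}{9} \gamma_{2}


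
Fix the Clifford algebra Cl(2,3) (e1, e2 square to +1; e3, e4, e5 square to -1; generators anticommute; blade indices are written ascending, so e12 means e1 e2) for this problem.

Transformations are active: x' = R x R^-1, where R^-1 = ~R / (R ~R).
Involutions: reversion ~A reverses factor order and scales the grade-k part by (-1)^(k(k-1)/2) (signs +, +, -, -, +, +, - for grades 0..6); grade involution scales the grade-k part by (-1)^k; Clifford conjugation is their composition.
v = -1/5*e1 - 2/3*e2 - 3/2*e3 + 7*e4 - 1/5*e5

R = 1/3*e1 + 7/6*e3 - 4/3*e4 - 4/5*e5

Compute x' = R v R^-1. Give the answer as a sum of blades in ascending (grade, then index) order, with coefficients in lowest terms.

~R = 1/3*e1 + 7/6*e3 - 4/3*e4 - 4/5*e5, and R ~R = -3301/900, so R^-1 = ~R / (-3301/900).
R v = 3257/300 - 2/9*e12 - 4/15*e13 + 31/15*e14 - 17/75*e15 + 7/9*e23 - 8/9*e24 - 8/15*e25 + 37/6*e34 - 43/30*e35 + 88/15*e45
Answer: -29269/16505*e1 + 2/3*e2 - 35695/6602*e3 + 2949/3301*e4 + 81469/16505*e5


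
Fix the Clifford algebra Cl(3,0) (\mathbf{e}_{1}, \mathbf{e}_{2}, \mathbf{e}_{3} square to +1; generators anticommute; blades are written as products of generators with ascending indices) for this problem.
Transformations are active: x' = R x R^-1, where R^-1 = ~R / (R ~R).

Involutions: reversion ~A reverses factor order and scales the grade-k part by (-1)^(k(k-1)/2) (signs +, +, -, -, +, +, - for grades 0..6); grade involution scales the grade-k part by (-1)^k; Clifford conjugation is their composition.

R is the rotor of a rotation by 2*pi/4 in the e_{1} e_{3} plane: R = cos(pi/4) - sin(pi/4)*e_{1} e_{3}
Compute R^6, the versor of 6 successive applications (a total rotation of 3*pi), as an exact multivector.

The rotor phase is half the rotation angle and phases add under composition, so 6 steps in the e_{1} e_{3} plane accumulate phase 6*(pi/4) = \frac{3 \pi}{2}: R^6 = cos(\frac{3 \pi}{2}) - sin(\frac{3 \pi}{2})*e_{1} e_{3}.
cos(\frac{3 \pi}{2}) = 0 and sin(\frac{3 \pi}{2}) = -1, so R^6 = e_{1} e_{3}. The net rotation is 1*pi (after discarding 1 full turn, each of which contributes a factor -1 to the rotor); the rotor keeps the half-angle phase exactly.
Answer: e_{1} e_{3}


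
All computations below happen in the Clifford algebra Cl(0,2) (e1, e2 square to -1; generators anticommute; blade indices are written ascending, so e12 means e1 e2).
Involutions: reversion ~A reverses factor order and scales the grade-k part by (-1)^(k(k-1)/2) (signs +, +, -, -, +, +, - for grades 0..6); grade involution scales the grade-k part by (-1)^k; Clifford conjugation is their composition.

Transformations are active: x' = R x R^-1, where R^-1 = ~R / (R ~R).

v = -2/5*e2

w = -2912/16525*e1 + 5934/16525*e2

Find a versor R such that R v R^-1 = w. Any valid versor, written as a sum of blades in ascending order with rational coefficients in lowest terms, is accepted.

Equal squares first: v^2 = w^2 = -4/25. Then v + w = -2912/16525*e1 - 676/16525*e2 is a versor taking v to w, provided it is invertible.
Answer: -2912/16525*e1 - 676/16525*e2


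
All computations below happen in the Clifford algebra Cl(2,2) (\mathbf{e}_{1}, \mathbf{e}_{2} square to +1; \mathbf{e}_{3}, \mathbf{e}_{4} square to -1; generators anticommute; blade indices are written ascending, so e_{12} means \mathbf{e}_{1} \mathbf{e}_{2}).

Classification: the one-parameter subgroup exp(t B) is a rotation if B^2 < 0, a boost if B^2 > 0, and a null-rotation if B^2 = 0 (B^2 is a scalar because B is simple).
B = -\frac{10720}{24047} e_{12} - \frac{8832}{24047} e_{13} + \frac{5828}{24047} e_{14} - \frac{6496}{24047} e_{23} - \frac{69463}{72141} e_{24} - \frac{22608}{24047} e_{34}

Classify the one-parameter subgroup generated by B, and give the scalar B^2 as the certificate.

B^2 term by term: the squares give (-\frac{10720}{24047})^2*(e_{12})^2 + (-\frac{8832}{24047})^2*(e_{13})^2 + (\frac{5828}{24047})^2*(e_{14})^2 + (-\frac{6496}{24047})^2*(e_{23})^2 + (-\frac{69463}{72141})^2*(e_{24})^2 + (-\frac{22608}{24047})^2*(e_{34})^2 = \frac{114918400}{578258209}*(-1) + \frac{78004224}{578258209}*(+1) + \frac{33965584}{578258209}*(+1) + \frac{42198016}{578258209}*(+1) + \frac{4825108369}{5204323881}*(+1) + \frac{511121664}{578258209}*(-1) = \frac{1}{9} (each basis 2-blade squares to minus the product of its generators' squares); cross terms between blades sharing an index anticommute and cancel; the commuting (index-disjoint) pairs give grade-4 terms 2*c*c'*(blade product), which cancel blade by blade — e_{1234}: \frac{484715520}{578258209} - \frac{408998144}{578258209} - \frac{75717376}{578258209} = 0 — confirming B is simple. So B^2 = \frac{1}{9}.
Answer: boost, certificate B^2 = \frac{1}{9}. The class reads off the invariant scalar \frac{1}{9} directly.


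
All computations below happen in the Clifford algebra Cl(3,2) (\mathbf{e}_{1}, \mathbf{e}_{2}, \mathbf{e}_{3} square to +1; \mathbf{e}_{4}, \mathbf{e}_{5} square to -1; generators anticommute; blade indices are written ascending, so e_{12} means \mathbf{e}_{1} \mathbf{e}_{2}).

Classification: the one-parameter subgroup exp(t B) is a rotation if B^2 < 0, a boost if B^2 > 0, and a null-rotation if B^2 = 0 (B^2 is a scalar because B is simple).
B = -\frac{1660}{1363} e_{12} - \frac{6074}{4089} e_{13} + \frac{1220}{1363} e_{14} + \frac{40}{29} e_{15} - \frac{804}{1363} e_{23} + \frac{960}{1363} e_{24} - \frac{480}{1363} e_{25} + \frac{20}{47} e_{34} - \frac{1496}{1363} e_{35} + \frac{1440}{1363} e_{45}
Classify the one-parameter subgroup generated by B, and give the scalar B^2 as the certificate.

B^2 term by term: the squares give (-\frac{1660}{1363})^2*(e_{12})^2 + (-\frac{6074}{4089})^2*(e_{13})^2 + (\frac{1220}{1363})^2*(e_{14})^2 + (\frac{40}{29})^2*(e_{15})^2 + (-\frac{804}{1363})^2*(e_{23})^2 + (\frac{960}{1363})^2*(e_{24})^2 + (-\frac{480}{1363})^2*(e_{25})^2 + (\frac{20}{47})^2*(e_{34})^2 + (-\frac{1496}{1363})^2*(e_{35})^2 + (\frac{1440}{1363})^2*(e_{45})^2 = \frac{2755600}{1857769}*(-1) + \frac{36893476}{16719921}*(-1) + \frac{1488400}{1857769}*(+1) + \frac{1600}{841}*(+1) + \frac{646416}{1857769}*(-1) + \frac{921600}{1857769}*(+1) + \frac{230400}{1857769}*(+1) + \frac{400}{2209}*(+1) + \frac{2238016}{1857769}*(+1) + \frac{2073600}{1857769}*(-1) = -\frac{4}{9} (each basis 2-blade squares to minus the product of its generators' squares); cross terms between blades sharing an index anticommute and cancel; the commuting (index-disjoint) pairs give grade-4 terms 2*c*c'*(blade product), which cancel blade by blade — e_{1234}: -\frac{66400}{64061} + \frac{3887360}{1857769} - \frac{1961760}{1857769} = 0; e_{1235}: \frac{4966720}{1857769} - \frac{1943680}{1857769} - \frac{64320}{39527} = 0; e_{1245}: -\frac{4780800}{1857769} + \frac{1171200}{1857769} + \frac{76800}{39527} = 0; e_{1345}: -\frac{5831040}{1857769} + \frac{3650240}{1857769} + \frac{1600}{1363} = 0; e_{2345}: -\frac{2315520}{1857769} + \frac{2872320}{1857769} - \frac{19200}{64061} = 0 — confirming B is simple. So B^2 = -\frac{4}{9}.
Answer: rotation, certificate B^2 = -\frac{4}{9}. One invariant decides it: the square -\frac{4}{9} survives every conjugation, and its sign is exactly the classification.


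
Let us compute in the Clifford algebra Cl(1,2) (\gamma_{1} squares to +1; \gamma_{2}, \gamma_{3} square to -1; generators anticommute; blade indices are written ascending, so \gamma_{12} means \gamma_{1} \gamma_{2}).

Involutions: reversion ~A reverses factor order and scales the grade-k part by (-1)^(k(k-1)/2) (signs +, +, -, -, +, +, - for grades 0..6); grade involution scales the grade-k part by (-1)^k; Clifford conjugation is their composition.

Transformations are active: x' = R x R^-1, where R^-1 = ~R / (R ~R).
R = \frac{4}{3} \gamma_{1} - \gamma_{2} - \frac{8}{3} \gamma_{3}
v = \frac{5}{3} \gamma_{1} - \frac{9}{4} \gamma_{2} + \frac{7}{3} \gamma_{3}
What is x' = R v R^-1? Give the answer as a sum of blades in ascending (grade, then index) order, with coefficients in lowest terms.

~R = \frac{4}{3} \gamma_{1} - \gamma_{2} - \frac{8}{3} \gamma_{3}, and R ~R = -\frac{19}{3}, so R^-1 = ~R / (-\frac{19}{3}).
R v = \frac{223}{36} - \frac{4}{3} \gamma_{12} + \frac{68}{9} \gamma_{13} - \frac{25}{3} \gamma_{23}
Answer: -\frac{731}{171} \gamma_{1} + \frac{959}{228} \gamma_{2} + \frac{493}{171} \gamma_{3}


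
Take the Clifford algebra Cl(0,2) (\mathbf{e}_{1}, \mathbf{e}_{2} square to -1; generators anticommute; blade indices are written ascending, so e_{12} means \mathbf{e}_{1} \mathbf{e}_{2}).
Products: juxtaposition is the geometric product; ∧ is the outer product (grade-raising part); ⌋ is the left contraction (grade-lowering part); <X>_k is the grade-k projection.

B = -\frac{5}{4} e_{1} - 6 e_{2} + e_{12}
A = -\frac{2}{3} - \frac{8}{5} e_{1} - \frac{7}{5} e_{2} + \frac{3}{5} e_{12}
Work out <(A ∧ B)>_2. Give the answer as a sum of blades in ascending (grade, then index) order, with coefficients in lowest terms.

step 1: \frac{5}{6} e_{1} + 4 e_{2} + \frac{431}{60} e_{12}
step 2: \frac{431}{60} e_{12}
Answer: \frac{431}{60} e_{12}


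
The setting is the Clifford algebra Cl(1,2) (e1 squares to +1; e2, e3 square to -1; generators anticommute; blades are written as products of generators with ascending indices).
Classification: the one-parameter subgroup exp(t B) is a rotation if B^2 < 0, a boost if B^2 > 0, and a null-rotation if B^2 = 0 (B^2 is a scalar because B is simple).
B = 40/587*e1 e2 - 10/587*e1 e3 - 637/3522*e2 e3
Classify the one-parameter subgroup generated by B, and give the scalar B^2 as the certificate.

B^2 term by term: the squares give (40/587)^2*(e1 e2)^2 + (-10/587)^2*(e1 e3)^2 + (-637/3522)^2*(e2 e3)^2 = 1600/344569*(+1) + 100/344569*(+1) + 405769/12404484*(-1) = -1/36 (each basis 2-blade squares to minus the product of its generators' squares); cross terms between blades sharing an index anticommute and cancel. So B^2 = -1/36.
Answer: rotation, certificate B^2 = -1/36. One invariant decides it: the square -1/36 survives every conjugation, and its sign is exactly the classification.


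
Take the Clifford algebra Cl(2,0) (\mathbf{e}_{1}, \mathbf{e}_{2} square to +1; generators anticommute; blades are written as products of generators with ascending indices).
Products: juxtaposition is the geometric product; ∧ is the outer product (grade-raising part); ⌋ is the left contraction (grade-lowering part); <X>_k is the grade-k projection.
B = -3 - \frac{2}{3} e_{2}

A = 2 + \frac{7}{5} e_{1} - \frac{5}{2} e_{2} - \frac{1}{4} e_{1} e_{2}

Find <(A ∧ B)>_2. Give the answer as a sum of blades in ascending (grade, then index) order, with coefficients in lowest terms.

step 1: -6 - \frac{21}{5} e_{1} + \frac{37}{6} e_{2} - \frac{11}{60} e_{1} e_{2}
step 2: -\frac{11}{60} e_{1} e_{2}
Answer: -\frac{11}{60} e_{1} e_{2}


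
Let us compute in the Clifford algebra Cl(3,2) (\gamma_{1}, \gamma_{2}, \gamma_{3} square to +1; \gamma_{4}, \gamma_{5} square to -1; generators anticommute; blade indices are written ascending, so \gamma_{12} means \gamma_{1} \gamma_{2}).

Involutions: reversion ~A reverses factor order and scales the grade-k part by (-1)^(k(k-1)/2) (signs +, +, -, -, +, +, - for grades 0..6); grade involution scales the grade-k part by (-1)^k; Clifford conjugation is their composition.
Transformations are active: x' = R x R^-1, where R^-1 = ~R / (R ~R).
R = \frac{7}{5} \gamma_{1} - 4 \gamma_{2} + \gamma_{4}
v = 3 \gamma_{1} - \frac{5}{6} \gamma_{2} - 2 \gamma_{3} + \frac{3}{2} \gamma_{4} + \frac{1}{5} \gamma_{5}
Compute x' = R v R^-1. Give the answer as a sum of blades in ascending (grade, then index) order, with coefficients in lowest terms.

~R = \frac{7}{5} \gamma_{1} - 4 \gamma_{2} + \gamma_{4}, and R ~R = \frac{424}{25}, so R^-1 = ~R / (\frac{424}{25}).
R v = \frac{181}{30} + \frac{65}{6} \gamma_{12} - \frac{14}{5} \gamma_{13} - \frac{9}{10} \gamma_{14} + \frac{7}{25} \gamma_{15} + 8 \gamma_{23} - \frac{31}{6} \gamma_{24} - \frac{4}{5} \gamma_{25} + 2 \gamma_{34} + \frac{1}{5} \gamma_{45}
Answer: -\frac{2549}{1272} \gamma_{1} - \frac{320}{159} \gamma_{2} + 2 \gamma_{3} - \frac{1003}{1272} \gamma_{4} - \frac{1}{5} \gamma_{5}


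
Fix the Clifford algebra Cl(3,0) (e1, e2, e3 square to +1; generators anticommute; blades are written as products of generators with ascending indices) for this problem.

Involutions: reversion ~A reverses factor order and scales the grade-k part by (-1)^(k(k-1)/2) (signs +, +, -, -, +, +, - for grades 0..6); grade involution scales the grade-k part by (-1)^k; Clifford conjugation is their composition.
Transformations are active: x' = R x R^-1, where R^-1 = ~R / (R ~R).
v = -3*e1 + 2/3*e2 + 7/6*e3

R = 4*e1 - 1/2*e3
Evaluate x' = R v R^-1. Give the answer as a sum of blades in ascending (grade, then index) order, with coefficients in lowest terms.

~R = 4*e1 - 1/2*e3, and R ~R = 65/4, so R^-1 = ~R / (65/4).
R v = -151/12 + 8/3*e1 e2 + 19/6*e1 e3 + 1/3*e2 e3
Answer: -623/195*e1 - 2/3*e2 - 51/130*e3


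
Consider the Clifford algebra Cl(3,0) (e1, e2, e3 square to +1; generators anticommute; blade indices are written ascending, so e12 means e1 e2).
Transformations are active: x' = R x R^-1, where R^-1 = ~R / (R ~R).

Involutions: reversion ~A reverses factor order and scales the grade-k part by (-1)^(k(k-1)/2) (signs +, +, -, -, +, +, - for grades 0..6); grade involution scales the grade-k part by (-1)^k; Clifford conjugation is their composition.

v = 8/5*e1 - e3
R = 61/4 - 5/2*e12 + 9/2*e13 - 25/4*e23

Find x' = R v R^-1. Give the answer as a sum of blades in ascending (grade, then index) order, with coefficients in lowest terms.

~R = 61/4 + 5/2*e12 - 9/2*e13 + 25/4*e23, and R ~R = 2385/8, so R^-1 = ~R / (2385/8).
R v = 199/10*e1 + 41/4*e2 - 449/20*e3 - 15/2*e123
Answer: 8948/11925*e1 + 3041/2385*e2 - 13964/11925*e3


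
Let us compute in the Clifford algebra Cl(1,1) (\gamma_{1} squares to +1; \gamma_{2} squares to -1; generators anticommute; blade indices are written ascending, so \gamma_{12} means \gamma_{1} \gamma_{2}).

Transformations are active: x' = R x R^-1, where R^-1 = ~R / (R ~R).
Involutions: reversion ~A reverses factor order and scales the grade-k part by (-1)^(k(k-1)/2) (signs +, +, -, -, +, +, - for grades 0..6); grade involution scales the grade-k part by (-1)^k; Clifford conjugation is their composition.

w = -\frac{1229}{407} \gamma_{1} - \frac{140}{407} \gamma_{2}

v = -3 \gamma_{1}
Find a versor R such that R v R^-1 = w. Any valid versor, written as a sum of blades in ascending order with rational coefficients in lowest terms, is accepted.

Reasoning: v^2 = w^2 = 9 since conjugation preserves the quadratic form; R = v + w = -\frac{2450}{407} \gamma_{1} - \frac{140}{407} \gamma_{2} is then valid when invertible, keeping its own part and reversing (v - w)/2.
Answer: -\frac{2450}{407} \gamma_{1} - \frac{140}{407} \gamma_{2}


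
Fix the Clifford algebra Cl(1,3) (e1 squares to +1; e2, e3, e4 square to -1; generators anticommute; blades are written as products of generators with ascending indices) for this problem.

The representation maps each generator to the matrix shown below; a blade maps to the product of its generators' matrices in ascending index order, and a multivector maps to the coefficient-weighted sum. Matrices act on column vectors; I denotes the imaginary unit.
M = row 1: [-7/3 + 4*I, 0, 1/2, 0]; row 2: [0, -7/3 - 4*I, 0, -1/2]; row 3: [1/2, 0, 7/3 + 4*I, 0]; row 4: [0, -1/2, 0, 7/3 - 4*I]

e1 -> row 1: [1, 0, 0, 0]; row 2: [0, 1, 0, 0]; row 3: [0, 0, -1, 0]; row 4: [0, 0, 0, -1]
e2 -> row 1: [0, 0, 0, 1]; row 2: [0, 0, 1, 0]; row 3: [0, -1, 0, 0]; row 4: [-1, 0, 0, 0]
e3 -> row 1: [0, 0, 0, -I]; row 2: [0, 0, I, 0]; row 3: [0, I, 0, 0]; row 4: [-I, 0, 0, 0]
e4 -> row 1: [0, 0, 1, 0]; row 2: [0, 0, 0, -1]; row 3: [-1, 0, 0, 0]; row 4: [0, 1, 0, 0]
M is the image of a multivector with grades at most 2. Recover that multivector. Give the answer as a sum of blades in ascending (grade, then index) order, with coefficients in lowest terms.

Method: the blade images are trace-orthogonal — tr(rho(e_A) rho(e_B)^-1) = 4 if A = B and 0 otherwise — and rho(e_A)^-1 = (e_A)^2 * rho(e_A) with (e_A)^2 = +1 or -1, so the coefficient of e_A in the preimage is (e_A)^2 * tr(M rho(e_A))/4.
Nonzero projections over blades of grade <= 2: e1: (e1)^2 = +1, tr(M rho(e1)) = -28/3, coefficient -7/3; e1 e4: (e1 e4)^2 = +1, tr(M rho(e1 e4)) = 2, coefficient 1/2; e2 e3: (e2 e3)^2 = -1, tr(M rho(e2 e3)) = 16, coefficient -4. Every other blade of grade <= 2 projects to 0.
Answer: -7/3*e1 + 1/2*e1 e4 - 4*e2 e3
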